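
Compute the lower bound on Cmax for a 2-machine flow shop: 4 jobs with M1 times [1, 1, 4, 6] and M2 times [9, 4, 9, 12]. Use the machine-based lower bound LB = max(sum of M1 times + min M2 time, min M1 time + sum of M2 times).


LB1 = sum(M1 times) + min(M2 times) = 12 + 4 = 16
LB2 = min(M1 times) + sum(M2 times) = 1 + 34 = 35
Lower bound = max(LB1, LB2) = max(16, 35) = 35

35


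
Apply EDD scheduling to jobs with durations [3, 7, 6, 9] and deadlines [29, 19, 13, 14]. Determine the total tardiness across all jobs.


Sort by due date (EDD order): [(6, 13), (9, 14), (7, 19), (3, 29)]
Compute completion times and tardiness:
  Job 1: p=6, d=13, C=6, tardiness=max(0,6-13)=0
  Job 2: p=9, d=14, C=15, tardiness=max(0,15-14)=1
  Job 3: p=7, d=19, C=22, tardiness=max(0,22-19)=3
  Job 4: p=3, d=29, C=25, tardiness=max(0,25-29)=0
Total tardiness = 4

4


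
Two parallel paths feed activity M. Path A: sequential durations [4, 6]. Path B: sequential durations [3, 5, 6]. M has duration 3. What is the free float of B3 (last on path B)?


ES(B3) = sum of predecessors on chain B = 8
EF(B3) = ES + duration = 8 + 6 = 14
Successor of B3 is M. ES(M) = max(sum(A), sum(B)) = max(10, 14) = 14
Free float = ES(successor) - EF(current) = 14 - 14 = 0

0


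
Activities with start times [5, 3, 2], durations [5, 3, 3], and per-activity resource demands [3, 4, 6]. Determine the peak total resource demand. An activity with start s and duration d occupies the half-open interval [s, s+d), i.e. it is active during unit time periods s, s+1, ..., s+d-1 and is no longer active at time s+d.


Each activity i is active on [start_i, start_i + duration_i).
Compute total resource usage per time slot:
  t=0: active resources = [], total = 0
  t=1: active resources = [], total = 0
  t=2: active resources = [6], total = 6
  t=3: active resources = [4, 6], total = 10
  t=4: active resources = [4, 6], total = 10
  t=5: active resources = [3, 4], total = 7
  t=6: active resources = [3], total = 3
  t=7: active resources = [3], total = 3
  t=8: active resources = [3], total = 3
  t=9: active resources = [3], total = 3
Peak resource demand = 10

10


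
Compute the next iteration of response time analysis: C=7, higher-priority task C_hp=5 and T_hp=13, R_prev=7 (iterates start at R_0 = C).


R_next = C + ceil(R_prev / T_hp) * C_hp
ceil(7 / 13) = ceil(0.5385) = 1
Interference = 1 * 5 = 5
R_next = 7 + 5 = 12

12


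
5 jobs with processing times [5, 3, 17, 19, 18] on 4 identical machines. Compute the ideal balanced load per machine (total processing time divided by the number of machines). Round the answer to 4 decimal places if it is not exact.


Total processing time = 5 + 3 + 17 + 19 + 18 = 62
Number of machines = 4
Ideal balanced load = 62 / 4 = 15.5

15.5


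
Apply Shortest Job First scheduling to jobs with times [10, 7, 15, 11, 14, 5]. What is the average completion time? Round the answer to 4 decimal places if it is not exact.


SJF order (ascending): [5, 7, 10, 11, 14, 15]
Completion times:
  Job 1: burst=5, C=5
  Job 2: burst=7, C=12
  Job 3: burst=10, C=22
  Job 4: burst=11, C=33
  Job 5: burst=14, C=47
  Job 6: burst=15, C=62
Average completion = 181/6 = 30.1667

30.1667


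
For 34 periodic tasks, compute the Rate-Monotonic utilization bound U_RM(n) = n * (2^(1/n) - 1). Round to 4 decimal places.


Compute 2^(1/34) = 1.0205959096
Subtract 1: 1.0205959096 - 1 = 0.0205959096
Multiply by n: 34 * 0.0205959096 = 0.7002609264
Round to 4 dp: 0.7003

0.7003


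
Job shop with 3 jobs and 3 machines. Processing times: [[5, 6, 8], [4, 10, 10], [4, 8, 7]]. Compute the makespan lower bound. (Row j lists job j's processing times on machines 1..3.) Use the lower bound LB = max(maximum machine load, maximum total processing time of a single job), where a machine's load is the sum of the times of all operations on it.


Machine loads:
  Machine 1: 5 + 4 + 4 = 13
  Machine 2: 6 + 10 + 8 = 24
  Machine 3: 8 + 10 + 7 = 25
Max machine load = 25
Job totals:
  Job 1: 19
  Job 2: 24
  Job 3: 19
Max job total = 24
Lower bound = max(25, 24) = 25

25


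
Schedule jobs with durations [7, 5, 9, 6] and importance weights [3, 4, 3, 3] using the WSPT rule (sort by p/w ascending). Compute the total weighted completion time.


Compute p/w ratios and sort ascending (WSPT): [(5, 4), (6, 3), (7, 3), (9, 3)]
Compute weighted completion times:
  Job (p=5,w=4): C=5, w*C=4*5=20
  Job (p=6,w=3): C=11, w*C=3*11=33
  Job (p=7,w=3): C=18, w*C=3*18=54
  Job (p=9,w=3): C=27, w*C=3*27=81
Total weighted completion time = 188

188


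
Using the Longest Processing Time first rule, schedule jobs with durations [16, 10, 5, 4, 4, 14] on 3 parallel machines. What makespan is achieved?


Sort jobs in decreasing order (LPT): [16, 14, 10, 5, 4, 4]
Assign each job to the least loaded machine:
  Machine 1: jobs [16], load = 16
  Machine 2: jobs [14, 4], load = 18
  Machine 3: jobs [10, 5, 4], load = 19
Makespan = max load = 19

19


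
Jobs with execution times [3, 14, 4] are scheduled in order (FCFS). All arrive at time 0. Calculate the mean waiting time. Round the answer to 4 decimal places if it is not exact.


FCFS order (as given): [3, 14, 4]
Waiting times:
  Job 1: wait = 0
  Job 2: wait = 3
  Job 3: wait = 17
Sum of waiting times = 20
Average waiting time = 20/3 = 6.6667

6.6667


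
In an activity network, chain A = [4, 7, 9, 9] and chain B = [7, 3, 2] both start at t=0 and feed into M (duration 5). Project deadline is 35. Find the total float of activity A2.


Forward pass: ES(A2) = sum of predecessors on chain A = 4
EF = ES + duration = 4 + 7 = 11
Backward pass: LF(M) = deadline = 35; LS(M) = 35 - 5 = 30
LF(A2) = LS(M) - sum(successors on chain A) = 30 - 18 = 12
LS = LF - duration = 12 - 7 = 5
Total float = LS - ES = 5 - 4 = 1

1


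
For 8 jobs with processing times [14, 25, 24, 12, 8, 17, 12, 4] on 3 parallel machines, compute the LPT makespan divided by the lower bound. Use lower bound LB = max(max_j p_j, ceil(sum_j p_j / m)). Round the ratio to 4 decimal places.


LPT order: [25, 24, 17, 14, 12, 12, 8, 4]
Machine loads after assignment: [37, 40, 39]
LPT makespan = 40
Lower bound = max(max_job, ceil(total/3)) = max(25, 39) = 39
Ratio = 40 / 39 = 1.0256

1.0256


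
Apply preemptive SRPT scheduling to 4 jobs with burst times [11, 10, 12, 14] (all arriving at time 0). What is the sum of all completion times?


Since all jobs arrive at t=0, SRPT equals SPT ordering.
SPT order: [10, 11, 12, 14]
Completion times:
  Job 1: p=10, C=10
  Job 2: p=11, C=21
  Job 3: p=12, C=33
  Job 4: p=14, C=47
Total completion time = 10 + 21 + 33 + 47 = 111

111


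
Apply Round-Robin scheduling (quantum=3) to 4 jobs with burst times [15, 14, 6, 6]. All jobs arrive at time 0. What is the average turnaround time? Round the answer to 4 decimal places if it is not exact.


Time quantum = 3
Execution trace:
  J1 runs 3 units, time = 3
  J2 runs 3 units, time = 6
  J3 runs 3 units, time = 9
  J4 runs 3 units, time = 12
  J1 runs 3 units, time = 15
  J2 runs 3 units, time = 18
  J3 runs 3 units, time = 21
  J4 runs 3 units, time = 24
  J1 runs 3 units, time = 27
  J2 runs 3 units, time = 30
  J1 runs 3 units, time = 33
  J2 runs 3 units, time = 36
  J1 runs 3 units, time = 39
  J2 runs 2 units, time = 41
Finish times: [39, 41, 21, 24]
Average turnaround = 125/4 = 31.25

31.25


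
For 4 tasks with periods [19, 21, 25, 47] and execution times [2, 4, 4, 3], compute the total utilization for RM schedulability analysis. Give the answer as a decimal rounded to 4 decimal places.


Compute individual utilizations (exact fractions):
  Task 1: C/T = 2/19 (approx. 0.1053)
  Task 2: C/T = 4/21 (approx. 0.1905)
  Task 3: C/T = 4/25 (approx. 0.16)
  Task 4: C/T = 3/47 (approx. 0.0638)
Total utilization U = 2/19 + 4/21 + 4/25 + 3/47 = 243587/468825
Rounded to 4 decimal places: U = 0.5196
RM (Liu & Layland) bound for 4 tasks = 0.756828; compare with U = 243587/468825 (approx. 0.519569)
U <= bound, so schedulable by RM sufficient condition.

0.5196


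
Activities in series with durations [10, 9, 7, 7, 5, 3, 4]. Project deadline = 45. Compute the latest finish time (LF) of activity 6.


LF(activity 6) = deadline - sum of successor durations
Successors: activities 7 through 7 with durations [4]
Sum of successor durations = 4
LF = 45 - 4 = 41

41


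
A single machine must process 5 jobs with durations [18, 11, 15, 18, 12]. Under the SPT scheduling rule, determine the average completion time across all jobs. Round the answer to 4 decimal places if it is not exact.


Sort jobs by processing time (SPT order): [11, 12, 15, 18, 18]
Compute completion times sequentially:
  Job 1: processing = 11, completes at 11
  Job 2: processing = 12, completes at 23
  Job 3: processing = 15, completes at 38
  Job 4: processing = 18, completes at 56
  Job 5: processing = 18, completes at 74
Sum of completion times = 202
Average completion time = 202/5 = 40.4

40.4


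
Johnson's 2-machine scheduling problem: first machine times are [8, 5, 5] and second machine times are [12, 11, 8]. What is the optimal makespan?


Apply Johnson's rule:
  Group 1 (a <= b): [(2, 5, 11), (3, 5, 8), (1, 8, 12)]
  Group 2 (a > b): []
Optimal job order: [2, 3, 1]
Schedule:
  Job 2: M1 done at 5, M2 done at 16
  Job 3: M1 done at 10, M2 done at 24
  Job 1: M1 done at 18, M2 done at 36
Makespan = 36

36


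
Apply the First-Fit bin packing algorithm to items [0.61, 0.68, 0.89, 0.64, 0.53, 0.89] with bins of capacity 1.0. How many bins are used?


Place items sequentially using First-Fit:
  Item 0.61 -> new Bin 1
  Item 0.68 -> new Bin 2
  Item 0.89 -> new Bin 3
  Item 0.64 -> new Bin 4
  Item 0.53 -> new Bin 5
  Item 0.89 -> new Bin 6
Total bins used = 6

6


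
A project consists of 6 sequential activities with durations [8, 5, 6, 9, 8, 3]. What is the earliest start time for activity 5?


Activity 5 starts after activities 1 through 4 complete.
Predecessor durations: [8, 5, 6, 9]
ES = 8 + 5 + 6 + 9 = 28

28


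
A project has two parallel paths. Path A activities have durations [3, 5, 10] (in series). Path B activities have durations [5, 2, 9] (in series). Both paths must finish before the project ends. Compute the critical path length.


Path A total = 3 + 5 + 10 = 18
Path B total = 5 + 2 + 9 = 16
Critical path = longest path = max(18, 16) = 18

18


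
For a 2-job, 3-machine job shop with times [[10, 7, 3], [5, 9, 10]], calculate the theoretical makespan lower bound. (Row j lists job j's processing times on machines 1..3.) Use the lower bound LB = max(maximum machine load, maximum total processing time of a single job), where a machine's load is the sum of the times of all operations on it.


Machine loads:
  Machine 1: 10 + 5 = 15
  Machine 2: 7 + 9 = 16
  Machine 3: 3 + 10 = 13
Max machine load = 16
Job totals:
  Job 1: 20
  Job 2: 24
Max job total = 24
Lower bound = max(16, 24) = 24

24


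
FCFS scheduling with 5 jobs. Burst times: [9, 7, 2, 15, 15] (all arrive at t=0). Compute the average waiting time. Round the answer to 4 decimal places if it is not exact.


FCFS order (as given): [9, 7, 2, 15, 15]
Waiting times:
  Job 1: wait = 0
  Job 2: wait = 9
  Job 3: wait = 16
  Job 4: wait = 18
  Job 5: wait = 33
Sum of waiting times = 76
Average waiting time = 76/5 = 15.2

15.2


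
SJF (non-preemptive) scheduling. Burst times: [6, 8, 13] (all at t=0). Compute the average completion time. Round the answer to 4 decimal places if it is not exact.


SJF order (ascending): [6, 8, 13]
Completion times:
  Job 1: burst=6, C=6
  Job 2: burst=8, C=14
  Job 3: burst=13, C=27
Average completion = 47/3 = 15.6667

15.6667


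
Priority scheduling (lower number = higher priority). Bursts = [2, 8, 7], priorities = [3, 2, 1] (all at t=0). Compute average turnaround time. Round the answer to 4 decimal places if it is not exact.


Sort by priority (ascending = highest first):
Order: [(1, 7), (2, 8), (3, 2)]
Completion times:
  Priority 1, burst=7, C=7
  Priority 2, burst=8, C=15
  Priority 3, burst=2, C=17
Average turnaround = 39/3 = 13.0

13.0


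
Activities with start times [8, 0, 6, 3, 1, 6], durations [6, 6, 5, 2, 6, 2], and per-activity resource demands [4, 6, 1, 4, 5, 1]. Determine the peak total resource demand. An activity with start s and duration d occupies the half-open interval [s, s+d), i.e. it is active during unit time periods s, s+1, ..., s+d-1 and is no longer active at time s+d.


Each activity i is active on [start_i, start_i + duration_i).
Compute total resource usage per time slot:
  t=0: active resources = [6], total = 6
  t=1: active resources = [6, 5], total = 11
  t=2: active resources = [6, 5], total = 11
  t=3: active resources = [6, 4, 5], total = 15
  t=4: active resources = [6, 4, 5], total = 15
  t=5: active resources = [6, 5], total = 11
  t=6: active resources = [1, 5, 1], total = 7
  t=7: active resources = [1, 1], total = 2
  t=8: active resources = [4, 1], total = 5
  t=9: active resources = [4, 1], total = 5
  t=10: active resources = [4, 1], total = 5
  t=11: active resources = [4], total = 4
  t=12: active resources = [4], total = 4
  t=13: active resources = [4], total = 4
Peak resource demand = 15

15


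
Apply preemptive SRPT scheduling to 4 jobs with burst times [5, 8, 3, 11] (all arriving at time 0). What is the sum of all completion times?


Since all jobs arrive at t=0, SRPT equals SPT ordering.
SPT order: [3, 5, 8, 11]
Completion times:
  Job 1: p=3, C=3
  Job 2: p=5, C=8
  Job 3: p=8, C=16
  Job 4: p=11, C=27
Total completion time = 3 + 8 + 16 + 27 = 54

54


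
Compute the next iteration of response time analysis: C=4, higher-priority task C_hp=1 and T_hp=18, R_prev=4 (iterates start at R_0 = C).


R_next = C + ceil(R_prev / T_hp) * C_hp
ceil(4 / 18) = ceil(0.2222) = 1
Interference = 1 * 1 = 1
R_next = 4 + 1 = 5

5


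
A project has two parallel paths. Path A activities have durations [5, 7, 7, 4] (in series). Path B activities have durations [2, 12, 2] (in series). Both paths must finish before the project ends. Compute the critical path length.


Path A total = 5 + 7 + 7 + 4 = 23
Path B total = 2 + 12 + 2 = 16
Critical path = longest path = max(23, 16) = 23

23


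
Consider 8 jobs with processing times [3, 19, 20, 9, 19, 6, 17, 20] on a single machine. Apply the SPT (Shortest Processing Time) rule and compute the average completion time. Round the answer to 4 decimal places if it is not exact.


Sort jobs by processing time (SPT order): [3, 6, 9, 17, 19, 19, 20, 20]
Compute completion times sequentially:
  Job 1: processing = 3, completes at 3
  Job 2: processing = 6, completes at 9
  Job 3: processing = 9, completes at 18
  Job 4: processing = 17, completes at 35
  Job 5: processing = 19, completes at 54
  Job 6: processing = 19, completes at 73
  Job 7: processing = 20, completes at 93
  Job 8: processing = 20, completes at 113
Sum of completion times = 398
Average completion time = 398/8 = 49.75

49.75


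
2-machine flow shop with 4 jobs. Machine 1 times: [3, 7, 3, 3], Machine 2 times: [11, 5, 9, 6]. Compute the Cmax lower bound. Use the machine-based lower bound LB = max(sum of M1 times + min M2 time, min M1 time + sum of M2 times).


LB1 = sum(M1 times) + min(M2 times) = 16 + 5 = 21
LB2 = min(M1 times) + sum(M2 times) = 3 + 31 = 34
Lower bound = max(LB1, LB2) = max(21, 34) = 34

34


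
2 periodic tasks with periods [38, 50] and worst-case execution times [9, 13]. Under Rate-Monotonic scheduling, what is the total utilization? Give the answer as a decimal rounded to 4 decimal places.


Compute individual utilizations (exact fractions):
  Task 1: C/T = 9/38 (approx. 0.2368)
  Task 2: C/T = 13/50 (approx. 0.26)
Total utilization U = 9/38 + 13/50 = 236/475
Rounded to 4 decimal places: U = 0.4968
RM (Liu & Layland) bound for 2 tasks = 0.828427; compare with U = 236/475 (approx. 0.496842)
U <= bound, so schedulable by RM sufficient condition.

0.4968


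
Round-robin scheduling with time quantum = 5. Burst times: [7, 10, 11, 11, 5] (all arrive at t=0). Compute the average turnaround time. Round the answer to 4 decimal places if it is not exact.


Time quantum = 5
Execution trace:
  J1 runs 5 units, time = 5
  J2 runs 5 units, time = 10
  J3 runs 5 units, time = 15
  J4 runs 5 units, time = 20
  J5 runs 5 units, time = 25
  J1 runs 2 units, time = 27
  J2 runs 5 units, time = 32
  J3 runs 5 units, time = 37
  J4 runs 5 units, time = 42
  J3 runs 1 units, time = 43
  J4 runs 1 units, time = 44
Finish times: [27, 32, 43, 44, 25]
Average turnaround = 171/5 = 34.2

34.2


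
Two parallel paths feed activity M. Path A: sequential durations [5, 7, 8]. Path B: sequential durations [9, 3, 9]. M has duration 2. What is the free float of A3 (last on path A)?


ES(A3) = sum of predecessors on chain A = 12
EF(A3) = ES + duration = 12 + 8 = 20
Successor of A3 is M. ES(M) = max(sum(A), sum(B)) = max(20, 21) = 21
Free float = ES(successor) - EF(current) = 21 - 20 = 1

1


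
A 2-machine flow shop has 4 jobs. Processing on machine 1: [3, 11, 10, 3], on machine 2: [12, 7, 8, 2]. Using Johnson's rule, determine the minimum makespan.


Apply Johnson's rule:
  Group 1 (a <= b): [(1, 3, 12)]
  Group 2 (a > b): [(3, 10, 8), (2, 11, 7), (4, 3, 2)]
Optimal job order: [1, 3, 2, 4]
Schedule:
  Job 1: M1 done at 3, M2 done at 15
  Job 3: M1 done at 13, M2 done at 23
  Job 2: M1 done at 24, M2 done at 31
  Job 4: M1 done at 27, M2 done at 33
Makespan = 33

33


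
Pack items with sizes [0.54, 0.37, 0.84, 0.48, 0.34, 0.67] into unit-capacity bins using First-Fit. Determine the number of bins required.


Place items sequentially using First-Fit:
  Item 0.54 -> new Bin 1
  Item 0.37 -> Bin 1 (now 0.91)
  Item 0.84 -> new Bin 2
  Item 0.48 -> new Bin 3
  Item 0.34 -> Bin 3 (now 0.82)
  Item 0.67 -> new Bin 4
Total bins used = 4

4


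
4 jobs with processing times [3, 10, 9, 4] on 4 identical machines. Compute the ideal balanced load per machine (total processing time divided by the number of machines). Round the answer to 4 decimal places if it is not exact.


Total processing time = 3 + 10 + 9 + 4 = 26
Number of machines = 4
Ideal balanced load = 26 / 4 = 6.5

6.5


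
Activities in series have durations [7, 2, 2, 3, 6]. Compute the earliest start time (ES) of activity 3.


Activity 3 starts after activities 1 through 2 complete.
Predecessor durations: [7, 2]
ES = 7 + 2 = 9

9


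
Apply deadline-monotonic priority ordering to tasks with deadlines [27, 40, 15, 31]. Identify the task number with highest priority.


Sort tasks by relative deadline (ascending):
  Task 3: deadline = 15
  Task 1: deadline = 27
  Task 4: deadline = 31
  Task 2: deadline = 40
Priority order (highest first): [3, 1, 4, 2]
Highest priority task = 3

3


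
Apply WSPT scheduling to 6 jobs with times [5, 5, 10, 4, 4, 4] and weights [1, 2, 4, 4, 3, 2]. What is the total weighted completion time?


Compute p/w ratios and sort ascending (WSPT): [(4, 4), (4, 3), (4, 2), (5, 2), (10, 4), (5, 1)]
Compute weighted completion times:
  Job (p=4,w=4): C=4, w*C=4*4=16
  Job (p=4,w=3): C=8, w*C=3*8=24
  Job (p=4,w=2): C=12, w*C=2*12=24
  Job (p=5,w=2): C=17, w*C=2*17=34
  Job (p=10,w=4): C=27, w*C=4*27=108
  Job (p=5,w=1): C=32, w*C=1*32=32
Total weighted completion time = 238

238


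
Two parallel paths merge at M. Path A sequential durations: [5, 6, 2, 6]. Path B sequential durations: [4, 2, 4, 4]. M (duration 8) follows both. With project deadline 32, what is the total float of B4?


Forward pass: ES(B4) = sum of predecessors on chain B = 10
EF = ES + duration = 10 + 4 = 14
Backward pass: LF(M) = deadline = 32; LS(M) = 32 - 8 = 24
LF(B4) = LS(M) - sum(successors on chain B) = 24 - 0 = 24
LS = LF - duration = 24 - 4 = 20
Total float = LS - ES = 20 - 10 = 10

10


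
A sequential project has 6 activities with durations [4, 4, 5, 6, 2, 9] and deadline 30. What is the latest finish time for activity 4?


LF(activity 4) = deadline - sum of successor durations
Successors: activities 5 through 6 with durations [2, 9]
Sum of successor durations = 11
LF = 30 - 11 = 19

19


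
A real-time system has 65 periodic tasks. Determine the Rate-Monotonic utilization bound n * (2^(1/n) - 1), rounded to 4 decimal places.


Compute 2^(1/65) = 1.0107208638
Subtract 1: 1.0107208638 - 1 = 0.0107208638
Multiply by n: 65 * 0.0107208638 = 0.6968561470
Round to 4 dp: 0.6969

0.6969


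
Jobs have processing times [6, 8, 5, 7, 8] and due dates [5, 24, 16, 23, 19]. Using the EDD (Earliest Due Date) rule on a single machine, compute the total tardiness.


Sort by due date (EDD order): [(6, 5), (5, 16), (8, 19), (7, 23), (8, 24)]
Compute completion times and tardiness:
  Job 1: p=6, d=5, C=6, tardiness=max(0,6-5)=1
  Job 2: p=5, d=16, C=11, tardiness=max(0,11-16)=0
  Job 3: p=8, d=19, C=19, tardiness=max(0,19-19)=0
  Job 4: p=7, d=23, C=26, tardiness=max(0,26-23)=3
  Job 5: p=8, d=24, C=34, tardiness=max(0,34-24)=10
Total tardiness = 14

14


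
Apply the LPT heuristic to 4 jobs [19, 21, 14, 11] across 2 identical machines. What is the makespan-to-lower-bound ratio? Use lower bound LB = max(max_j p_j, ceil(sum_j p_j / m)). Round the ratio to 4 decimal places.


LPT order: [21, 19, 14, 11]
Machine loads after assignment: [32, 33]
LPT makespan = 33
Lower bound = max(max_job, ceil(total/2)) = max(21, 33) = 33
Ratio = 33 / 33 = 1.0

1.0


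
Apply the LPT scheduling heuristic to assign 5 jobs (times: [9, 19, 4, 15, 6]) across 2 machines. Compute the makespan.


Sort jobs in decreasing order (LPT): [19, 15, 9, 6, 4]
Assign each job to the least loaded machine:
  Machine 1: jobs [19, 6], load = 25
  Machine 2: jobs [15, 9, 4], load = 28
Makespan = max load = 28

28


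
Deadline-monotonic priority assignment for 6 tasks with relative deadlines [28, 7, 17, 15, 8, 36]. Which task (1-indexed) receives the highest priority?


Sort tasks by relative deadline (ascending):
  Task 2: deadline = 7
  Task 5: deadline = 8
  Task 4: deadline = 15
  Task 3: deadline = 17
  Task 1: deadline = 28
  Task 6: deadline = 36
Priority order (highest first): [2, 5, 4, 3, 1, 6]
Highest priority task = 2

2


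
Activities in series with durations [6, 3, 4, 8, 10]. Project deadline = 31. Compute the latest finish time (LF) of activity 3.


LF(activity 3) = deadline - sum of successor durations
Successors: activities 4 through 5 with durations [8, 10]
Sum of successor durations = 18
LF = 31 - 18 = 13

13


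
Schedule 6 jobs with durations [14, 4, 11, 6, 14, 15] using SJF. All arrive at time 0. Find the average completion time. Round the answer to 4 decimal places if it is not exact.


SJF order (ascending): [4, 6, 11, 14, 14, 15]
Completion times:
  Job 1: burst=4, C=4
  Job 2: burst=6, C=10
  Job 3: burst=11, C=21
  Job 4: burst=14, C=35
  Job 5: burst=14, C=49
  Job 6: burst=15, C=64
Average completion = 183/6 = 30.5

30.5


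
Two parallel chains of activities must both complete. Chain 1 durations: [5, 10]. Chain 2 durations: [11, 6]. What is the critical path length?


Path A total = 5 + 10 = 15
Path B total = 11 + 6 = 17
Critical path = longest path = max(15, 17) = 17

17


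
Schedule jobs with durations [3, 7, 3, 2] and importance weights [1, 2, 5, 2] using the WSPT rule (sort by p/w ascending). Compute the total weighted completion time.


Compute p/w ratios and sort ascending (WSPT): [(3, 5), (2, 2), (3, 1), (7, 2)]
Compute weighted completion times:
  Job (p=3,w=5): C=3, w*C=5*3=15
  Job (p=2,w=2): C=5, w*C=2*5=10
  Job (p=3,w=1): C=8, w*C=1*8=8
  Job (p=7,w=2): C=15, w*C=2*15=30
Total weighted completion time = 63

63


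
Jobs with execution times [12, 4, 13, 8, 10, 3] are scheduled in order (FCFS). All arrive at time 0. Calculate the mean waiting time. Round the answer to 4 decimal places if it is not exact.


FCFS order (as given): [12, 4, 13, 8, 10, 3]
Waiting times:
  Job 1: wait = 0
  Job 2: wait = 12
  Job 3: wait = 16
  Job 4: wait = 29
  Job 5: wait = 37
  Job 6: wait = 47
Sum of waiting times = 141
Average waiting time = 141/6 = 23.5

23.5


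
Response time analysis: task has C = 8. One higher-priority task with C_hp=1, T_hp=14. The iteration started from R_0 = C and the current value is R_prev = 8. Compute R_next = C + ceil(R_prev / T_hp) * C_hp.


R_next = C + ceil(R_prev / T_hp) * C_hp
ceil(8 / 14) = ceil(0.5714) = 1
Interference = 1 * 1 = 1
R_next = 8 + 1 = 9

9


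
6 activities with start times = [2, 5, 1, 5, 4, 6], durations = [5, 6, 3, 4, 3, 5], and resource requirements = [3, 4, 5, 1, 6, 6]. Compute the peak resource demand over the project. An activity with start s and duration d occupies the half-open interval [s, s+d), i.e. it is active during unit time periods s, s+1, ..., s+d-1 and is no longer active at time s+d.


Each activity i is active on [start_i, start_i + duration_i).
Compute total resource usage per time slot:
  t=0: active resources = [], total = 0
  t=1: active resources = [5], total = 5
  t=2: active resources = [3, 5], total = 8
  t=3: active resources = [3, 5], total = 8
  t=4: active resources = [3, 6], total = 9
  t=5: active resources = [3, 4, 1, 6], total = 14
  t=6: active resources = [3, 4, 1, 6, 6], total = 20
  t=7: active resources = [4, 1, 6], total = 11
  t=8: active resources = [4, 1, 6], total = 11
  t=9: active resources = [4, 6], total = 10
  t=10: active resources = [4, 6], total = 10
Peak resource demand = 20

20


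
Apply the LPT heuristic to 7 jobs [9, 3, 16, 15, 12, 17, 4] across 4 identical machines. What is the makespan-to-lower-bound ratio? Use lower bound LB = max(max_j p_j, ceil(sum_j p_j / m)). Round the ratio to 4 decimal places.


LPT order: [17, 16, 15, 12, 9, 4, 3]
Machine loads after assignment: [17, 19, 19, 21]
LPT makespan = 21
Lower bound = max(max_job, ceil(total/4)) = max(17, 19) = 19
Ratio = 21 / 19 = 1.1053

1.1053


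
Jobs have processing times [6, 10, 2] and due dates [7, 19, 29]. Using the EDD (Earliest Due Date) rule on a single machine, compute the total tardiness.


Sort by due date (EDD order): [(6, 7), (10, 19), (2, 29)]
Compute completion times and tardiness:
  Job 1: p=6, d=7, C=6, tardiness=max(0,6-7)=0
  Job 2: p=10, d=19, C=16, tardiness=max(0,16-19)=0
  Job 3: p=2, d=29, C=18, tardiness=max(0,18-29)=0
Total tardiness = 0

0


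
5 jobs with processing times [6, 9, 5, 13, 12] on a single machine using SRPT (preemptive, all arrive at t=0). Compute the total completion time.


Since all jobs arrive at t=0, SRPT equals SPT ordering.
SPT order: [5, 6, 9, 12, 13]
Completion times:
  Job 1: p=5, C=5
  Job 2: p=6, C=11
  Job 3: p=9, C=20
  Job 4: p=12, C=32
  Job 5: p=13, C=45
Total completion time = 5 + 11 + 20 + 32 + 45 = 113

113


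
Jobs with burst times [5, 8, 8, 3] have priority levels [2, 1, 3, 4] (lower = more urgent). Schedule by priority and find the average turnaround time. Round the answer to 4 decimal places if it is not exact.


Sort by priority (ascending = highest first):
Order: [(1, 8), (2, 5), (3, 8), (4, 3)]
Completion times:
  Priority 1, burst=8, C=8
  Priority 2, burst=5, C=13
  Priority 3, burst=8, C=21
  Priority 4, burst=3, C=24
Average turnaround = 66/4 = 16.5

16.5


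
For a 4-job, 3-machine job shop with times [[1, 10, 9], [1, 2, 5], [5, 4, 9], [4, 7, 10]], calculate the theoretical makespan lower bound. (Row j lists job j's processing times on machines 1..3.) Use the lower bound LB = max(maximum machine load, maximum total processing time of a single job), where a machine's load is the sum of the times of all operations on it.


Machine loads:
  Machine 1: 1 + 1 + 5 + 4 = 11
  Machine 2: 10 + 2 + 4 + 7 = 23
  Machine 3: 9 + 5 + 9 + 10 = 33
Max machine load = 33
Job totals:
  Job 1: 20
  Job 2: 8
  Job 3: 18
  Job 4: 21
Max job total = 21
Lower bound = max(33, 21) = 33

33


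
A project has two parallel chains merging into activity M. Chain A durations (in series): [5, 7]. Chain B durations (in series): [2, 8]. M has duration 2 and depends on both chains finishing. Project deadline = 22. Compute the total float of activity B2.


Forward pass: ES(B2) = sum of predecessors on chain B = 2
EF = ES + duration = 2 + 8 = 10
Backward pass: LF(M) = deadline = 22; LS(M) = 22 - 2 = 20
LF(B2) = LS(M) - sum(successors on chain B) = 20 - 0 = 20
LS = LF - duration = 20 - 8 = 12
Total float = LS - ES = 12 - 2 = 10

10


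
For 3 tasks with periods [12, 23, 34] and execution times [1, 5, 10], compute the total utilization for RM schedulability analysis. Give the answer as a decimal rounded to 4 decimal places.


Compute individual utilizations (exact fractions):
  Task 1: C/T = 1/12 (approx. 0.0833)
  Task 2: C/T = 5/23 (approx. 0.2174)
  Task 3: C/T = 10/34 = 5/17 (approx. 0.2941)
Total utilization U = 1/12 + 5/23 + 5/17 = 2791/4692
Rounded to 4 decimal places: U = 0.5948
RM (Liu & Layland) bound for 3 tasks = 0.779763; compare with U = 2791/4692 (approx. 0.594842)
U <= bound, so schedulable by RM sufficient condition.

0.5948


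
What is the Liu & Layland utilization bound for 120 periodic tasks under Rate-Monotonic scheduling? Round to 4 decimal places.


Compute 2^(1/120) = 1.0057929411
Subtract 1: 1.0057929411 - 1 = 0.0057929411
Multiply by n: 120 * 0.0057929411 = 0.6951529320
Round to 4 dp: 0.6952

0.6952


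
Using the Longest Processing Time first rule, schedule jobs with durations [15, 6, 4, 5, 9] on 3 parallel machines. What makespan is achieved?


Sort jobs in decreasing order (LPT): [15, 9, 6, 5, 4]
Assign each job to the least loaded machine:
  Machine 1: jobs [15], load = 15
  Machine 2: jobs [9, 4], load = 13
  Machine 3: jobs [6, 5], load = 11
Makespan = max load = 15

15


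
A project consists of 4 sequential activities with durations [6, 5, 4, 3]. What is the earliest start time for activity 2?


Activity 2 starts after activities 1 through 1 complete.
Predecessor durations: [6]
ES = 6 = 6

6


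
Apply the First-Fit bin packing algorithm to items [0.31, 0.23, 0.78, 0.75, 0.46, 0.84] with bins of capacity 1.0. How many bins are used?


Place items sequentially using First-Fit:
  Item 0.31 -> new Bin 1
  Item 0.23 -> Bin 1 (now 0.54)
  Item 0.78 -> new Bin 2
  Item 0.75 -> new Bin 3
  Item 0.46 -> Bin 1 (now 1.0)
  Item 0.84 -> new Bin 4
Total bins used = 4

4


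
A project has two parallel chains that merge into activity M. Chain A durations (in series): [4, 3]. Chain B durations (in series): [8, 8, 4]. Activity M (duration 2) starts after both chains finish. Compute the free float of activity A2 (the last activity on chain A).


ES(A2) = sum of predecessors on chain A = 4
EF(A2) = ES + duration = 4 + 3 = 7
Successor of A2 is M. ES(M) = max(sum(A), sum(B)) = max(7, 20) = 20
Free float = ES(successor) - EF(current) = 20 - 7 = 13

13


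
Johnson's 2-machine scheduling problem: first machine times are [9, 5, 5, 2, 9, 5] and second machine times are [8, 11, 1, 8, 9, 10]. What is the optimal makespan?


Apply Johnson's rule:
  Group 1 (a <= b): [(4, 2, 8), (2, 5, 11), (6, 5, 10), (5, 9, 9)]
  Group 2 (a > b): [(1, 9, 8), (3, 5, 1)]
Optimal job order: [4, 2, 6, 5, 1, 3]
Schedule:
  Job 4: M1 done at 2, M2 done at 10
  Job 2: M1 done at 7, M2 done at 21
  Job 6: M1 done at 12, M2 done at 31
  Job 5: M1 done at 21, M2 done at 40
  Job 1: M1 done at 30, M2 done at 48
  Job 3: M1 done at 35, M2 done at 49
Makespan = 49

49


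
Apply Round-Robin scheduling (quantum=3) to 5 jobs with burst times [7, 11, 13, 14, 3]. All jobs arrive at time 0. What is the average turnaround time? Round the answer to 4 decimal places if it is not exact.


Time quantum = 3
Execution trace:
  J1 runs 3 units, time = 3
  J2 runs 3 units, time = 6
  J3 runs 3 units, time = 9
  J4 runs 3 units, time = 12
  J5 runs 3 units, time = 15
  J1 runs 3 units, time = 18
  J2 runs 3 units, time = 21
  J3 runs 3 units, time = 24
  J4 runs 3 units, time = 27
  J1 runs 1 units, time = 28
  J2 runs 3 units, time = 31
  J3 runs 3 units, time = 34
  J4 runs 3 units, time = 37
  J2 runs 2 units, time = 39
  J3 runs 3 units, time = 42
  J4 runs 3 units, time = 45
  J3 runs 1 units, time = 46
  J4 runs 2 units, time = 48
Finish times: [28, 39, 46, 48, 15]
Average turnaround = 176/5 = 35.2

35.2


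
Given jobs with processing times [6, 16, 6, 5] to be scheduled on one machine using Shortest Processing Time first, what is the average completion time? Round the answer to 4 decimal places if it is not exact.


Sort jobs by processing time (SPT order): [5, 6, 6, 16]
Compute completion times sequentially:
  Job 1: processing = 5, completes at 5
  Job 2: processing = 6, completes at 11
  Job 3: processing = 6, completes at 17
  Job 4: processing = 16, completes at 33
Sum of completion times = 66
Average completion time = 66/4 = 16.5

16.5


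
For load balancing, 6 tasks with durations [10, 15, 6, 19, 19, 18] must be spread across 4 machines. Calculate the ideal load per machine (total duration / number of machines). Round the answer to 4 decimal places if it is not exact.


Total processing time = 10 + 15 + 6 + 19 + 19 + 18 = 87
Number of machines = 4
Ideal balanced load = 87 / 4 = 21.75

21.75


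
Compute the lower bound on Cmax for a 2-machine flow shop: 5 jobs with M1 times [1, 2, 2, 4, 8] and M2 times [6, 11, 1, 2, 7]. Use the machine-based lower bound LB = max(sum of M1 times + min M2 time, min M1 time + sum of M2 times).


LB1 = sum(M1 times) + min(M2 times) = 17 + 1 = 18
LB2 = min(M1 times) + sum(M2 times) = 1 + 27 = 28
Lower bound = max(LB1, LB2) = max(18, 28) = 28

28


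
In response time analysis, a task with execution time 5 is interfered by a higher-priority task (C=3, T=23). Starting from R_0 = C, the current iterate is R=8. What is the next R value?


R_next = C + ceil(R_prev / T_hp) * C_hp
ceil(8 / 23) = ceil(0.3478) = 1
Interference = 1 * 3 = 3
R_next = 5 + 3 = 8
R_next = R_prev, so the iteration has converged (response time = 8).

8


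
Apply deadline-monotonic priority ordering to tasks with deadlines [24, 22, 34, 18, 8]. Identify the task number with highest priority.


Sort tasks by relative deadline (ascending):
  Task 5: deadline = 8
  Task 4: deadline = 18
  Task 2: deadline = 22
  Task 1: deadline = 24
  Task 3: deadline = 34
Priority order (highest first): [5, 4, 2, 1, 3]
Highest priority task = 5

5


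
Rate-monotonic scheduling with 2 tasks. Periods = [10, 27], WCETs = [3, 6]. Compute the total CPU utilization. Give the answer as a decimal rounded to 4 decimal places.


Compute individual utilizations (exact fractions):
  Task 1: C/T = 3/10 (approx. 0.3)
  Task 2: C/T = 6/27 = 2/9 (approx. 0.2222)
Total utilization U = 3/10 + 2/9 = 47/90
Rounded to 4 decimal places: U = 0.5222
RM (Liu & Layland) bound for 2 tasks = 0.828427; compare with U = 47/90 (approx. 0.522222)
U <= bound, so schedulable by RM sufficient condition.

0.5222


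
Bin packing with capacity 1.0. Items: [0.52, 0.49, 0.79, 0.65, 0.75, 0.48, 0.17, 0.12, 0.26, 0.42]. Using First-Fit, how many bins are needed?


Place items sequentially using First-Fit:
  Item 0.52 -> new Bin 1
  Item 0.49 -> new Bin 2
  Item 0.79 -> new Bin 3
  Item 0.65 -> new Bin 4
  Item 0.75 -> new Bin 5
  Item 0.48 -> Bin 1 (now 1.0)
  Item 0.17 -> Bin 2 (now 0.66)
  Item 0.12 -> Bin 2 (now 0.78)
  Item 0.26 -> Bin 4 (now 0.91)
  Item 0.42 -> new Bin 6
Total bins used = 6

6


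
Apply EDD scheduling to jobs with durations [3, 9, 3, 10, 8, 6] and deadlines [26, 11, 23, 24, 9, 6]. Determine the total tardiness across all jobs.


Sort by due date (EDD order): [(6, 6), (8, 9), (9, 11), (3, 23), (10, 24), (3, 26)]
Compute completion times and tardiness:
  Job 1: p=6, d=6, C=6, tardiness=max(0,6-6)=0
  Job 2: p=8, d=9, C=14, tardiness=max(0,14-9)=5
  Job 3: p=9, d=11, C=23, tardiness=max(0,23-11)=12
  Job 4: p=3, d=23, C=26, tardiness=max(0,26-23)=3
  Job 5: p=10, d=24, C=36, tardiness=max(0,36-24)=12
  Job 6: p=3, d=26, C=39, tardiness=max(0,39-26)=13
Total tardiness = 45

45


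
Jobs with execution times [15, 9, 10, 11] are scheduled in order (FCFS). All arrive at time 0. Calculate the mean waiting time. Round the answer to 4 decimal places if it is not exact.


FCFS order (as given): [15, 9, 10, 11]
Waiting times:
  Job 1: wait = 0
  Job 2: wait = 15
  Job 3: wait = 24
  Job 4: wait = 34
Sum of waiting times = 73
Average waiting time = 73/4 = 18.25

18.25


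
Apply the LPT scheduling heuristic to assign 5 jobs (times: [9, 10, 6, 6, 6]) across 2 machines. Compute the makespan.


Sort jobs in decreasing order (LPT): [10, 9, 6, 6, 6]
Assign each job to the least loaded machine:
  Machine 1: jobs [10, 6], load = 16
  Machine 2: jobs [9, 6, 6], load = 21
Makespan = max load = 21

21


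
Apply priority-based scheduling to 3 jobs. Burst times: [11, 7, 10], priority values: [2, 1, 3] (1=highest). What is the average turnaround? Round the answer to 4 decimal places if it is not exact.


Sort by priority (ascending = highest first):
Order: [(1, 7), (2, 11), (3, 10)]
Completion times:
  Priority 1, burst=7, C=7
  Priority 2, burst=11, C=18
  Priority 3, burst=10, C=28
Average turnaround = 53/3 = 17.6667

17.6667


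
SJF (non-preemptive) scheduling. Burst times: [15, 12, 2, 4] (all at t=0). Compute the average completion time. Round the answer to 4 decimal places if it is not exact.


SJF order (ascending): [2, 4, 12, 15]
Completion times:
  Job 1: burst=2, C=2
  Job 2: burst=4, C=6
  Job 3: burst=12, C=18
  Job 4: burst=15, C=33
Average completion = 59/4 = 14.75

14.75


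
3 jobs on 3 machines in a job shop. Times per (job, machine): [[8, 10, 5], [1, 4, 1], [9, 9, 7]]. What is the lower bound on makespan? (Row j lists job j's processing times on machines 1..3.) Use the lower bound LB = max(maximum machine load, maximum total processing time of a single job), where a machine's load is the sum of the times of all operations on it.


Machine loads:
  Machine 1: 8 + 1 + 9 = 18
  Machine 2: 10 + 4 + 9 = 23
  Machine 3: 5 + 1 + 7 = 13
Max machine load = 23
Job totals:
  Job 1: 23
  Job 2: 6
  Job 3: 25
Max job total = 25
Lower bound = max(23, 25) = 25

25


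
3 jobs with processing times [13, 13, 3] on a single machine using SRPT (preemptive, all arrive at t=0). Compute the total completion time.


Since all jobs arrive at t=0, SRPT equals SPT ordering.
SPT order: [3, 13, 13]
Completion times:
  Job 1: p=3, C=3
  Job 2: p=13, C=16
  Job 3: p=13, C=29
Total completion time = 3 + 16 + 29 = 48

48


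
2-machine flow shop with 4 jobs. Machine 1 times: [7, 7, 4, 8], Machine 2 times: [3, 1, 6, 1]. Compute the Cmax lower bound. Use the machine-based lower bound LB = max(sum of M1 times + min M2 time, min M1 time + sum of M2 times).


LB1 = sum(M1 times) + min(M2 times) = 26 + 1 = 27
LB2 = min(M1 times) + sum(M2 times) = 4 + 11 = 15
Lower bound = max(LB1, LB2) = max(27, 15) = 27

27


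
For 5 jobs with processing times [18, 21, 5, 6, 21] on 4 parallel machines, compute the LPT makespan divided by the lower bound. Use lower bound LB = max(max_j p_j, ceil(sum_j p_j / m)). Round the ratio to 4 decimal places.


LPT order: [21, 21, 18, 6, 5]
Machine loads after assignment: [21, 21, 18, 11]
LPT makespan = 21
Lower bound = max(max_job, ceil(total/4)) = max(21, 18) = 21
Ratio = 21 / 21 = 1.0

1.0


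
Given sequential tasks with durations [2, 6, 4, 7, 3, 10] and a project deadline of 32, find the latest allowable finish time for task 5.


LF(activity 5) = deadline - sum of successor durations
Successors: activities 6 through 6 with durations [10]
Sum of successor durations = 10
LF = 32 - 10 = 22

22


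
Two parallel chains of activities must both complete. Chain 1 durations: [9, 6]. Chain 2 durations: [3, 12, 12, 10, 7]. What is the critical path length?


Path A total = 9 + 6 = 15
Path B total = 3 + 12 + 12 + 10 + 7 = 44
Critical path = longest path = max(15, 44) = 44

44


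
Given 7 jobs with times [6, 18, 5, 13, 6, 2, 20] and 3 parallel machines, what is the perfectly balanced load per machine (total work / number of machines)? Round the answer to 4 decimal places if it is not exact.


Total processing time = 6 + 18 + 5 + 13 + 6 + 2 + 20 = 70
Number of machines = 3
Ideal balanced load = 70 / 3 = 23.3333

23.3333
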